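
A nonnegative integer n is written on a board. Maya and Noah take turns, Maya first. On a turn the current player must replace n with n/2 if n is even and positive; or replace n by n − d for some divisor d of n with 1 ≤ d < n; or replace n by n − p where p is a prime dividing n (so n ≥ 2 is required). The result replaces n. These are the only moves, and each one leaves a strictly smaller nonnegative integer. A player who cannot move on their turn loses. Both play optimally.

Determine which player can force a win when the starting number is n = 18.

Work bottom-up. With no move the player to move loses. Otherwise the position is W if at least one move leads to an L position for the opponent, and L if every move leads to a W.
n=0: no move → L
n=1: no move → L
n=2: reaches L-position 0 → W
n=3: reaches L-position 0 → W
n=4: only reaches 2(W), 3(W), all W → L
n=5: reaches L-position 0 → W
n=6: reaches L-position 4 → W
n=7: reaches L-position 0 → W
n=8: reaches L-position 4 → W
n=9: only reaches 6(W), 8(W), all W → L
n=10: reaches L-position 9 → W
n=11: reaches L-position 0 → W
n=12: reaches L-position 9 → W
n=13: reaches L-position 0 → W
n=14: only reaches 7(W), 12(W), 13(W), all W → L
n=15: reaches L-position 14 → W
n=16: reaches L-position 14 → W
n=17: reaches L-position 0 → W
n=18: reaches L-position 9 → W
From 18 Maya can move to 9, reaching an L position.

Maya wins.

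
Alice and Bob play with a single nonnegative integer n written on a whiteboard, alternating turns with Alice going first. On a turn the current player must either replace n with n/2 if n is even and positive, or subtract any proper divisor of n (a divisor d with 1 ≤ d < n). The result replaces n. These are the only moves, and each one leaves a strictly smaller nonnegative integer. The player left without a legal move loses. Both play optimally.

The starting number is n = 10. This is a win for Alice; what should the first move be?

Move to 5.

Build the W/L table. Terminal = L. A non-terminal position is W if it has a move to some L; otherwise it is L.
n=0: no move → L
n=1: no move → L
n=2: reaches L-position 1 → W
n=3: only reaches 2(W), which is W → L
n=4: reaches L-position 3 → W
n=5: only reaches 4(W), which is W → L
n=6: reaches L-position 3 → W
n=7: only reaches 6(W), which is W → L
n=8: reaches L-position 7 → W
n=9: only reaches 6(W), 8(W), all W → L
n=10: reaches L-position 5 → W
From 10, the L positions reachable in one move are: 5, 9. Any move reaching one of these is winning.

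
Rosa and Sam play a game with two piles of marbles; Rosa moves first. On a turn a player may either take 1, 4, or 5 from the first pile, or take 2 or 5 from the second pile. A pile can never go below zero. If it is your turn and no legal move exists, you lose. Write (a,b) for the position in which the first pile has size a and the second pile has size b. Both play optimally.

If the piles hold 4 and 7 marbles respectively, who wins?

Rosa wins.

Label each position W (a win for the player to move) or L (a loss). A position with no legal move is L; any other position is W exactly when some move reaches an L, and L when every move reaches a W.
No move ever increases a pile, so every position that can arise here has a ≤ 4 and b ≤ 7; it is enough to label the cells with 0 ≤ a ≤ 4 and 0 ≤ b ≤ 7.
Every move lowers a or b (never raises either), so fill the grid row by row in increasing a, and left to right within a row: each cell's successors are then already labelled.
      b=0  b=1  b=2  b=3  b=4  b=5  b=6  b=7
a=0:    L    L    W    W    L    W    W    L
a=1:    W    W    L    L    W    W    L    W
a=2:    L    L    W    W    L    W    W    L
a=3:    W    W    L    L    W    W    L    W
a=4:    W    W    W    W    W    L    W    W
Cells with no legal move (terminal, hence L): (0,0), (0,1).
The remaining L cells, each justified by listing all of its moves:
(0,4): the only move is to (0,2)(W), a W ⇒ L
(0,7): moves to (0,5)(W), (0,2)(W); every one is W ⇒ L
(1,2): moves to (0,2)(W), (1,0)(W); every one is W ⇒ L
(1,3): moves to (0,3)(W), (1,1)(W); every one is W ⇒ L
(1,6): moves to (0,6)(W), (1,4)(W), (1,1)(W); every one is W ⇒ L
(2,0): the only move is to (1,0)(W), a W ⇒ L
(2,1): the only move is to (1,1)(W), a W ⇒ L
(2,4): moves to (1,4)(W), (2,2)(W); every one is W ⇒ L
(2,7): moves to (1,7)(W), (2,5)(W), (2,2)(W); every one is W ⇒ L
(3,2): moves to (2,2)(W), (3,0)(W); every one is W ⇒ L
(3,3): moves to (2,3)(W), (3,1)(W); every one is W ⇒ L
(3,6): moves to (2,6)(W), (3,4)(W), (3,1)(W); every one is W ⇒ L
(4,5): moves to (3,5)(W), (0,5)(W), (4,3)(W), (4,0)(W); every one is W ⇒ L
Every other cell has at least one move into one of the L cells above, so it is W.
From (4,7) Rosa can move to (0,7), reaching an L position.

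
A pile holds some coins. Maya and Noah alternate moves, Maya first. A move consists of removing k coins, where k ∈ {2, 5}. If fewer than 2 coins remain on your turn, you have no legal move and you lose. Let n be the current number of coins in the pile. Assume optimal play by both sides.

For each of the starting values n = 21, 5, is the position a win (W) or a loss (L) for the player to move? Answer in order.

Build the W/L table. Terminal = L. A non-terminal position is W if it has a move to some L; otherwise it is L.
n=0: no move → L
n=1: no move → L
n=2: reaches L-position 0 → W
n=3: reaches L-position 1 → W
n=4: only reaches 2(W), which is W → L
n=5: reaches L-position 0 → W
n=6: reaches L-position 4 → W
n=7: only reaches 5(W), 2(W), all W → L
n=8: only reaches 6(W), 3(W), all W → L
n=9: reaches L-position 7 → W
n=10: reaches L-position 8 → W
n=11: only reaches 9(W), 6(W), all W → L
n=12: reaches L-position 7 → W
n=13: reaches L-position 11 → W
n=14: only reaches 12(W), 9(W), all W → L
n=15: only reaches 13(W), 10(W), all W → L
n=16: reaches L-position 14 → W
n=17: reaches L-position 15 → W
n=18: only reaches 16(W), 13(W), all W → L
n=19: reaches L-position 14 → W
n=20: reaches L-position 18 → W
n=21: only reaches 19(W), 16(W), all W → L

21: L, 5: W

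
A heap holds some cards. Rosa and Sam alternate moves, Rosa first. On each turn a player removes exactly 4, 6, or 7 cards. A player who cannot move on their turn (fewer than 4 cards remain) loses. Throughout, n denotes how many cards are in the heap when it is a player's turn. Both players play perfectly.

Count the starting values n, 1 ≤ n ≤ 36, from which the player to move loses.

15

Compute win/loss labels from the base case upward. A position with no move is L. Any other position is W if it can reach an L in one move, else L.
n=0: no move → L
n=1: no move → L
n=2: no move → L
n=3: no move → L
n=4: →0(L), so W
n=5: →1(L), so W
n=6: →2(L), so W
n=7: →3(L), so W
n=8: →2(L), so W
n=9: →3(L), so W
n=10: →3(L), so W
n=11: →7(W), 5(W), 4(W) — all W, so L
n=12: →8(W), 6(W), 5(W) — all W, so L
n=13: →9(W), 7(W), 6(W) — all W, so L
n=14: →10(W), 8(W), 7(W) — all W, so L
n=15: →11(L), so W
n=16: →12(L), so W
n=17: →13(L), so W
n=18: →14(L), so W
n=19: →13(L), so W
n=20: →14(L), so W
n=21: →14(L), so W
n=22: →18(W), 16(W), 15(W) — all W, so L
n=23: →19(W), 17(W), 16(W) — all W, so L
n=24: →20(W), 18(W), 17(W) — all W, so L
n=25: →21(W), 19(W), 18(W) — all W, so L
n=26: →22(L), so W
n=27: →23(L), so W
n=28: →24(L), so W
n=29: →25(L), so W
n=30: →24(L), so W
n=31: →25(L), so W
n=32: →25(L), so W
n=33: →29(W), 27(W), 26(W) — all W, so L
n=34: →30(W), 28(W), 27(W) — all W, so L
n=35: →31(W), 29(W), 28(W) — all W, so L
n=36: →32(W), 30(W), 29(W) — all W, so L
L entries with 1 ≤ n ≤ 36 (n=0 is outside the asked range and is not counted): n = 1, 2, 3, 11, 12, 13, 14, 22, 23, 24, 25, 33, 34, 35, 36; that makes 15.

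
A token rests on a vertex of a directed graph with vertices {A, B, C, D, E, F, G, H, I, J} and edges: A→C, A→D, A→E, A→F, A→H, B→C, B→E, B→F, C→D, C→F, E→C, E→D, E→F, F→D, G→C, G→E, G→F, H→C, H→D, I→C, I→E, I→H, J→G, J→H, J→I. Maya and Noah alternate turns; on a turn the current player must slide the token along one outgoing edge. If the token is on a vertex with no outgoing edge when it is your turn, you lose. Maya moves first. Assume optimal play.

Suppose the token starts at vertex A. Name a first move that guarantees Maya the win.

Move to D.

Use the standard recursion: the mover loses at a terminal position; elsewhere, the mover wins exactly when some move hands the opponent an L position.
Every edge goes from a vertex to one that appears earlier in the order D, F, C, E, H, A, G, I, B, J, so processing vertices in that order labels each vertex after all of its successors.
D: no outgoing edge → L
F: reaches L-position D → W
C: reaches L-position D → W
E: reaches L-position D → W
H: reaches L-position D → W
A: reaches L-position D → W
G: only reaches E(W), C(W), F(W), all W → L
I: only reaches H(W), E(W), C(W), all W → L
B: only reaches E(W), C(W), F(W), all W → L
J: reaches L-position I → W
From A, the L positions reachable in one move are: D.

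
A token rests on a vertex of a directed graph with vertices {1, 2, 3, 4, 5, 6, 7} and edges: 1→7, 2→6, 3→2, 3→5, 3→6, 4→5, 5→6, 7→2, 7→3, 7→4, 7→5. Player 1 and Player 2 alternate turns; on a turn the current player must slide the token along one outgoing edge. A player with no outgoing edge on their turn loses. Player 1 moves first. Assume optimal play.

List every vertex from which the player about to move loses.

Classify positions by backward induction: terminal positions (no move available) are L. From any other position, the mover wins iff some move reaches an L.
Every edge goes from a vertex to one that appears earlier in the order 6, 2, 5, 3, 4, 7, 1, so processing vertices in that order labels each vertex after all of its successors.
6: no outgoing edge → L
2: →6(L), so W
5: →6(L), so W
3: →6(L), so W
4: →5(W) only, which is W, so L
7: →4(L), so W
1: →7(W) only, which is W, so L
The losing starting vertices are exactly the entries labelled L in this table (3 of them).

1, 4, 6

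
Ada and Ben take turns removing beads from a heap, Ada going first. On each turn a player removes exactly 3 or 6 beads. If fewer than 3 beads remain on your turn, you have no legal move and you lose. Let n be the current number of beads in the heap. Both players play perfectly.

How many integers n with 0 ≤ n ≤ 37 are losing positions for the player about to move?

14

Label each position W (a win for the player to move) or L (a loss). A position with no legal move is L; any other position is W exactly when some move reaches an L, and L when every move reaches a W.
n=0: no move → L
n=1: no move → L
n=2: no move → L
n=3: can move to 0, which is L ⇒ W
n=4: can move to 1, which is L ⇒ W
n=5: can move to 2, which is L ⇒ W
n=6: can move to 0, which is L ⇒ W
n=7: can move to 1, which is L ⇒ W
n=8: can move to 2, which is L ⇒ W
n=9: moves to 6(W), 3(W); every one is W ⇒ L
n=10: moves to 7(W), 4(W); every one is W ⇒ L
n=11: moves to 8(W), 5(W); every one is W ⇒ L
n=12: can move to 9, which is L ⇒ W
n=13: can move to 10, which is L ⇒ W
n=14: can move to 11, which is L ⇒ W
n=15: can move to 9, which is L ⇒ W
n=16: can move to 10, which is L ⇒ W
n=17: can move to 11, which is L ⇒ W
n=18: moves to 15(W), 12(W); every one is W ⇒ L
n=19: moves to 16(W), 13(W); every one is W ⇒ L
n=20: moves to 17(W), 14(W); every one is W ⇒ L
n=21: can move to 18, which is L ⇒ W
n=22: can move to 19, which is L ⇒ W
n=23: can move to 20, which is L ⇒ W
n=24: can move to 18, which is L ⇒ W
n=25: can move to 19, which is L ⇒ W
n=26: can move to 20, which is L ⇒ W
n=27: moves to 24(W), 21(W); every one is W ⇒ L
n=28: moves to 25(W), 22(W); every one is W ⇒ L
n=29: moves to 26(W), 23(W); every one is W ⇒ L
n=30: can move to 27, which is L ⇒ W
n=31: can move to 28, which is L ⇒ W
n=32: can move to 29, which is L ⇒ W
n=33: can move to 27, which is L ⇒ W
n=34: can move to 28, which is L ⇒ W
n=35: can move to 29, which is L ⇒ W
n=36: moves to 33(W), 30(W); every one is W ⇒ L
n=37: moves to 34(W), 31(W); every one is W ⇒ L
L entries with 0 ≤ n ≤ 37: n = 0, 1, 2, 9, 10, 11, 18, 19, 20, 27, 28, 29, 36, 37; that makes 14.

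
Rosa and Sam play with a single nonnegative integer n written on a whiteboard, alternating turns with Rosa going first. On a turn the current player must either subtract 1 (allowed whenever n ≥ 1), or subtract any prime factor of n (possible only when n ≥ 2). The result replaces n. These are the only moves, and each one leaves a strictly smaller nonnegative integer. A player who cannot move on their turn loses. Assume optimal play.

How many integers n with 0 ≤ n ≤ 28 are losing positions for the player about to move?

Positions with no move are L. A position that does have a move is losing for the player to move precisely when every available move leads to a winning position for the opponent. Fill in the labels:
n=0: no move → L
n=1: →0(L), so W
n=2: →0(L), so W
n=3: →0(L), so W
n=4: →2(W), 3(W) — all W, so L
n=5: →0(L), so W
n=6: →4(L), so W
n=7: →0(L), so W
n=8: →6(W), 7(W) — all W, so L
n=9: →8(L), so W
n=10: →8(L), so W
n=11: →0(L), so W
n=12: →9(W), 10(W), 11(W) — all W, so L
n=13: →0(L), so W
n=14: →12(L), so W
n=15: →12(L), so W
n=16: →14(W), 15(W) — all W, so L
n=17: →0(L), so W
n=18: →16(L), so W
n=19: →0(L), so W
n=20: →15(W), 18(W), 19(W) — all W, so L
n=21: →20(L), so W
n=22: →20(L), so W
n=23: →0(L), so W
n=24: →21(W), 22(W), 23(W) — all W, so L
n=25: →20(L), so W
n=26: →24(L), so W
n=27: →24(L), so W
n=28: →21(W), 26(W), 27(W) — all W, so L
L entries with 0 ≤ n ≤ 28: n = 0, 4, 8, 12, 16, 20, 24, 28; that makes 8.

8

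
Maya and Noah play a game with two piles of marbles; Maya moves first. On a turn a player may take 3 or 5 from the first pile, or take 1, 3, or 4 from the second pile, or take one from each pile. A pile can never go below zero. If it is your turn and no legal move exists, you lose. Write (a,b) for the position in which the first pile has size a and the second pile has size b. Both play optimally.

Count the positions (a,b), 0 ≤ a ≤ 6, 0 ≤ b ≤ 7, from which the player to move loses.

17

Build the W/L table. Terminal = L. A non-terminal position is W if it has a move to some L; otherwise it is L.
Every move lowers a or b (never raises either), so fill the grid row by row in increasing a, and left to right within a row: each cell's successors are then already labelled.
      b=0  b=1  b=2  b=3  b=4  b=5  b=6  b=7
a=0:    L    W    L    W    W    W    W    L
a=1:    L    W    L    W    W    W    W    L
a=2:    L    W    L    W    W    W    W    L
a=3:    W    W    W    W    L    W    L    W
a=4:    W    L    W    L    W    W    W    W
a=5:    W    L    W    L    W    W    W    W
a=6:    W    L    W    L    W    W    W    W
Cells with no legal move (terminal, hence L): (0,0), (1,0), (2,0).
The remaining L cells, each justified by listing all of its moves:
(0,2): the only move is to (0,1)(W), a W ⇒ L
(0,7): moves to (0,6)(W), (0,4)(W), (0,3)(W); every one is W ⇒ L
(1,2): moves to (1,1)(W), (0,1)(W); every one is W ⇒ L
(1,7): moves to (1,6)(W), (1,4)(W), (1,3)(W), (0,6)(W); every one is W ⇒ L
(2,2): moves to (2,1)(W), (1,1)(W); every one is W ⇒ L
(2,7): moves to (2,6)(W), (2,4)(W), (2,3)(W), (1,6)(W); every one is W ⇒ L
(3,4): moves to (0,4)(W), (3,3)(W), (3,1)(W), (3,0)(W), (2,3)(W); every one is W ⇒ L
(3,6): moves to (0,6)(W), (3,5)(W), (3,3)(W), (3,2)(W), (2,5)(W); every one is W ⇒ L
(4,1): moves to (1,1)(W), (4,0)(W), (3,0)(W); every one is W ⇒ L
(4,3): moves to (1,3)(W), (4,2)(W), (4,0)(W), (3,2)(W); every one is W ⇒ L
(5,1): moves to (2,1)(W), (0,1)(W), (5,0)(W), (4,0)(W); every one is W ⇒ L
(5,3): moves to (2,3)(W), (0,3)(W), (5,2)(W), (5,0)(W), (4,2)(W); every one is W ⇒ L
(6,1): moves to (3,1)(W), (1,1)(W), (6,0)(W), (5,0)(W); every one is W ⇒ L
(6,3): moves to (3,3)(W), (1,3)(W), (6,2)(W), (6,0)(W), (5,2)(W); every one is W ⇒ L
Every other cell has at least one move into one of the L cells above, so it is W.
L cells per row: a=0: 3, a=1: 3, a=2: 3, a=3: 2, a=4: 2, a=5: 2, a=6: 2; total 17.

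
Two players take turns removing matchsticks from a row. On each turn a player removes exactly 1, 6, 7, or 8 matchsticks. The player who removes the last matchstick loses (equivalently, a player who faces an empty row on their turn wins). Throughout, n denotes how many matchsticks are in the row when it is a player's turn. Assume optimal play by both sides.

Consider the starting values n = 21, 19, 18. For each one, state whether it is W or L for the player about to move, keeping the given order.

21: W, 19: W, 18: L

Work bottom-up. With no move the player to move wins. Otherwise the position is W if at least one move leads to an L position for the opponent, and L if every move leads to a W.
n=0: no move; the opponent has just taken the last matchstick and therefore loses → W
n=1: only reaches 0(W), which is W → L
n=2: reaches L-position 1 → W
n=3: only reaches 2(W), which is W → L
n=4: reaches L-position 3 → W
n=5: only reaches 4(W), which is W → L
n=6: reaches L-position 5 → W
n=7: reaches L-position 1 → W
n=8: reaches L-position 1 → W
n=9: reaches L-position 3 → W
n=10: reaches L-position 3 → W
n=11: reaches L-position 5 → W
n=12: reaches L-position 5 → W
n=13: reaches L-position 5 → W
n=14: only reaches 13(W), 8(W), 7(W), 6(W), all W → L
n=15: reaches L-position 14 → W
n=16: only reaches 15(W), 10(W), 9(W), 8(W), all W → L
n=17: reaches L-position 16 → W
n=18: only reaches 17(W), 12(W), 11(W), 10(W), all W → L
n=19: reaches L-position 18 → W
n=20: reaches L-position 14 → W
n=21: reaches L-position 14 → W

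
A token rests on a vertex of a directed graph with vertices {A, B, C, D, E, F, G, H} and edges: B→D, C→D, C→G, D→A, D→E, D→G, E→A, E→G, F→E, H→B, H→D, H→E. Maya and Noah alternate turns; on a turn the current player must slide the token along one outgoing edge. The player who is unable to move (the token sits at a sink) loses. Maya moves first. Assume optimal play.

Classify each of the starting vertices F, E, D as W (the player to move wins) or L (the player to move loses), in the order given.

F: L, E: W, D: W

Build the W/L table. Terminal = L. A non-terminal position is W if it has a move to some L; otherwise it is L.
Every edge goes from a vertex to one that appears earlier in the order A, G, E, D, B, C, H, F, so processing vertices in that order labels each vertex after all of its successors.
A: no outgoing edge → L
G: no outgoing edge → L
E: reaches L-position G → W
D: reaches L-position G → W
B: only reaches D(W), which is W → L
C: reaches L-position G → W
H: reaches L-position B → W
F: only reaches E(W), which is W → L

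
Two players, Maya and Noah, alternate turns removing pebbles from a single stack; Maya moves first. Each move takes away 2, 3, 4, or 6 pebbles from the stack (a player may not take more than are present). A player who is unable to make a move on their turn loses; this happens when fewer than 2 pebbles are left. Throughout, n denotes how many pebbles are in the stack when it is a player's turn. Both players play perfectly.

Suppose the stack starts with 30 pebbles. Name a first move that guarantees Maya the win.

Remove 6, leaving 24.

Work bottom-up. With no move the player to move loses. Otherwise the position is W if at least one move leads to an L position for the opponent, and L if every move leads to a W.
n=0: no move → L
n=1: no move → L
n=2: →0(L), so W
n=3: →1(L), so W
n=4: →1(L), so W
n=5: →1(L), so W
n=6: →0(L), so W
n=7: →1(L), so W
n=8: →6(W), 5(W), 4(W), 2(W) — all W, so L
n=9: →7(W), 6(W), 5(W), 3(W) — all W, so L
n=10: →8(L), so W
n=11: →9(L), so W
n=12: →9(L), so W
n=13: →9(L), so W
n=14: →8(L), so W
n=15: →9(L), so W
n=16: →14(W), 13(W), 12(W), 10(W) — all W, so L
n=17: →15(W), 14(W), 13(W), 11(W) — all W, so L
n=18: →16(L), so W
n=19: →17(L), so W
n=20: →17(L), so W
n=21: →17(L), so W
n=22: →16(L), so W
n=23: →17(L), so W
n=24: →22(W), 21(W), 20(W), 18(W) — all W, so L
n=25: →23(W), 22(W), 21(W), 19(W) — all W, so L
n=26: →24(L), so W
n=27: →25(L), so W
n=28: →25(L), so W
n=29: →25(L), so W
n=30: →24(L), so W
From 30, the L positions reachable in one move are: 24.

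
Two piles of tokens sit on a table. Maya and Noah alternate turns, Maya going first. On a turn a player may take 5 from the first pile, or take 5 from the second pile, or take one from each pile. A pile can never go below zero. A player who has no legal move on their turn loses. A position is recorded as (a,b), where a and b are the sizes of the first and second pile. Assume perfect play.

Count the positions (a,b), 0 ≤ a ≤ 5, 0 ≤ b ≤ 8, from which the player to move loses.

25

Use the standard recursion: the mover loses at a terminal position; elsewhere, the mover wins exactly when some move hands the opponent an L position.
Every move lowers a or b (never raises either), so fill the grid row by row in increasing a, and left to right within a row: each cell's successors are then already labelled.
      b=0  b=1  b=2  b=3  b=4  b=5  b=6  b=7  b=8
a=0:    L    L    L    L    L    W    W    W    W
a=1:    L    W    W    W    W    W    L    L    L
a=2:    L    W    L    L    L    W    L    W    W
a=3:    L    W    L    W    W    W    L    W    L
a=4:    L    W    L    W    L    W    L    W    L
a=5:    W    W    W    W    W    W    L    W    L
Cells with no legal move (terminal, hence L): (0,0), (0,1), (0,2), (0,3), (0,4), (1,0), (2,0), (3,0), (4,0).
The remaining L cells, each justified by listing all of its moves:
(1,6): only reaches (1,1)(W), (0,5)(W), all W → L
(1,7): only reaches (1,2)(W), (0,6)(W), all W → L
(1,8): only reaches (1,3)(W), (0,7)(W), all W → L
(2,2): only reaches (1,1)(W), which is W → L
(2,3): only reaches (1,2)(W), which is W → L
(2,4): only reaches (1,3)(W), which is W → L
(2,6): only reaches (2,1)(W), (1,5)(W), all W → L
(3,2): only reaches (2,1)(W), which is W → L
(3,6): only reaches (3,1)(W), (2,5)(W), all W → L
(3,8): only reaches (3,3)(W), (2,7)(W), all W → L
(4,2): only reaches (3,1)(W), which is W → L
(4,4): only reaches (3,3)(W), which is W → L
(4,6): only reaches (4,1)(W), (3,5)(W), all W → L
(4,8): only reaches (4,3)(W), (3,7)(W), all W → L
(5,6): only reaches (0,6)(W), (5,1)(W), (4,5)(W), all W → L
(5,8): only reaches (0,8)(W), (5,3)(W), (4,7)(W), all W → L
Every other cell has at least one move into one of the L cells above, so it is W.
L cells per row: a=0: 5, a=1: 4, a=2: 5, a=3: 4, a=4: 5, a=5: 2; total 25.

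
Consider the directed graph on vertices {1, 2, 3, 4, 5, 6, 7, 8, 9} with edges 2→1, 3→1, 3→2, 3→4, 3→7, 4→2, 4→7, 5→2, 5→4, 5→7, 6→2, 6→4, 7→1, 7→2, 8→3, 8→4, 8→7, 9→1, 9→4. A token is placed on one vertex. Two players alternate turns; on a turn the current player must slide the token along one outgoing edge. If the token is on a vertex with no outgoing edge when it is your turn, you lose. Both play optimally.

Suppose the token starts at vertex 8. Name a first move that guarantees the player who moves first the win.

Work bottom-up. With no move the player to move loses. Otherwise the position is W if at least one move leads to an L position for the opponent, and L if every move leads to a W.
Every edge goes from a vertex to one that appears earlier in the order 1, 2, 7, 4, 9, 3, 5, 8, 6, so processing vertices in that order labels each vertex after all of its successors.
1: no outgoing edge → L
2: can move to 1, which is L ⇒ W
7: can move to 1, which is L ⇒ W
4: moves to 7(W), 2(W); every one is W ⇒ L
9: can move to 4, which is L ⇒ W
3: can move to 4, which is L ⇒ W
5: can move to 4, which is L ⇒ W
8: can move to 4, which is L ⇒ W
6: can move to 4, which is L ⇒ W
From 8, the L positions reachable in one move are: 4.

Move to 4.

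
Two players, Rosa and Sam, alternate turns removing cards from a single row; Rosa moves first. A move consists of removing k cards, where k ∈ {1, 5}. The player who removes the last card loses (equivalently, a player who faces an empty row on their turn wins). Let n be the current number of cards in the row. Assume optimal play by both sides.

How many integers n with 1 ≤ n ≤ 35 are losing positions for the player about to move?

Classify positions by backward induction: terminal positions (no move available) are W. From any other position, the mover wins iff some move reaches an L.
n=0: no move; the opponent has just taken the last card and therefore loses → W
n=1: →0(W) only, which is W, so L
n=2: →1(L), so W
n=3: →2(W) only, which is W, so L
n=4: →3(L), so W
n=5: →4(W), 0(W) — all W, so L
n=6: →5(L), so W
n=7: →6(W), 2(W) — all W, so L
n=8: →7(L), so W
n=9: →8(W), 4(W) — all W, so L
n=10: →9(L), so W
n=11: →10(W), 6(W) — all W, so L
n=12: →11(L), so W
n=13: →12(W), 8(W) — all W, so L
n=14: →13(L), so W
n=15: →14(W), 10(W) — all W, so L
n=16: →15(L), so W
n=17: →16(W), 12(W) — all W, so L
n=18: →17(L), so W
n=19: →18(W), 14(W) — all W, so L
n=20: →19(L), so W
n=21: →20(W), 16(W) — all W, so L
n=22: →21(L), so W
n=23: →22(W), 18(W) — all W, so L
n=24: →23(L), so W
n=25: →24(W), 20(W) — all W, so L
n=26: →25(L), so W
n=27: →26(W), 22(W) — all W, so L
n=28: →27(L), so W
n=29: →28(W), 24(W) — all W, so L
n=30: →29(L), so W
n=31: →30(W), 26(W) — all W, so L
n=32: →31(L), so W
n=33: →32(W), 28(W) — all W, so L
n=34: →33(L), so W
n=35: →34(W), 30(W) — all W, so L
L entries with 1 ≤ n ≤ 35 (the range starts at n=1): n = 1, 3, 5, 7, 9, 11, 13, 15, 17, 19, 21, 23, 25, 27, 29, 31, 33, 35; that makes 18.

18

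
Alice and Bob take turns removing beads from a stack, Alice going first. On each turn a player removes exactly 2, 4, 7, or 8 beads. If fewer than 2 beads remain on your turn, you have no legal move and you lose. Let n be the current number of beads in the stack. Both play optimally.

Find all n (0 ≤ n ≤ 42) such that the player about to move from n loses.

0, 1, 6, 11, 12, 17, 22, 23, 28, 33, 34, 39

Use the standard recursion: the mover loses at a terminal position; elsewhere, the mover wins exactly when some move hands the opponent an L position.
n=0: no move → L
n=1: no move → L
n=2: reaches L-position 0 → W
n=3: reaches L-position 1 → W
n=4: reaches L-position 0 → W
n=5: reaches L-position 1 → W
n=6: only reaches 4(W), 2(W), all W → L
n=7: reaches L-position 0 → W
n=8: reaches L-position 6 → W
n=9: reaches L-position 1 → W
n=10: reaches L-position 6 → W
n=11: only reaches 9(W), 7(W), 4(W), 3(W), all W → L
n=12: only reaches 10(W), 8(W), 5(W), 4(W), all W → L
n=13: reaches L-position 11 → W
n=14: reaches L-position 12 → W
n=15: reaches L-position 11 → W
n=16: reaches L-position 12 → W
n=17: only reaches 15(W), 13(W), 10(W), 9(W), all W → L
n=18: reaches L-position 11 → W
n=19: reaches L-position 17 → W
n=20: reaches L-position 12 → W
n=21: reaches L-position 17 → W
n=22: only reaches 20(W), 18(W), 15(W), 14(W), all W → L
n=23: only reaches 21(W), 19(W), 16(W), 15(W), all W → L
n=24: reaches L-position 22 → W
n=25: reaches L-position 23 → W
n=26: reaches L-position 22 → W
n=27: reaches L-position 23 → W
n=28: only reaches 26(W), 24(W), 21(W), 20(W), all W → L
n=29: reaches L-position 22 → W
n=30: reaches L-position 28 → W
n=31: reaches L-position 23 → W
n=32: reaches L-position 28 → W
n=33: only reaches 31(W), 29(W), 26(W), 25(W), all W → L
n=34: only reaches 32(W), 30(W), 27(W), 26(W), all W → L
n=35: reaches L-position 33 → W
n=36: reaches L-position 34 → W
n=37: reaches L-position 33 → W
n=38: reaches L-position 34 → W
n=39: only reaches 37(W), 35(W), 32(W), 31(W), all W → L
n=40: reaches L-position 33 → W
n=41: reaches L-position 39 → W
n=42: reaches L-position 34 → W
The losing starting values of n are exactly the entries labelled L in this table (12 of them).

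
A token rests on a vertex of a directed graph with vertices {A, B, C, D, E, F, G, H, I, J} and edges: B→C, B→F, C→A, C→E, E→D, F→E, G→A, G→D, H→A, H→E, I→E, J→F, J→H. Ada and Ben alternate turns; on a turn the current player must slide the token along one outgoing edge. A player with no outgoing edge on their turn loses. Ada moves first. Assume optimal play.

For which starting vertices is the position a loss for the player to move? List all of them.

A, D, F, I

Label each position W (a win for the player to move) or L (a loss). A position with no legal move is L; any other position is W exactly when some move reaches an L, and L when every move reaches a W.
Every edge goes from a vertex to one that appears earlier in the order D, A, G, E, H, C, F, B, J, I, so processing vertices in that order labels each vertex after all of its successors.
D: no outgoing edge → L
A: no outgoing edge → L
G: can move to A, which is L ⇒ W
E: can move to D, which is L ⇒ W
H: can move to A, which is L ⇒ W
C: can move to A, which is L ⇒ W
F: the only move is to E(W), a W ⇒ L
B: can move to F, which is L ⇒ W
J: can move to F, which is L ⇒ W
I: the only move is to E(W), a W ⇒ L
The losing starting vertices are exactly the entries labelled L in this table (4 of them).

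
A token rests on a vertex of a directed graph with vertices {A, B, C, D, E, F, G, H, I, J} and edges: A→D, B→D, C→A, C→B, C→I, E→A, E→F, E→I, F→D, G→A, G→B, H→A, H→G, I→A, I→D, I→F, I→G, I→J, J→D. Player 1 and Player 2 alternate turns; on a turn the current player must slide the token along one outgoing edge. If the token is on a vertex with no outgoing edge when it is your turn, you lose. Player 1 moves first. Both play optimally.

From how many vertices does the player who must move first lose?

Build the W/L table. Terminal = L. A non-terminal position is W if it has a move to some L; otherwise it is L.
Every edge goes from a vertex to one that appears earlier in the order D, B, A, F, J, G, I, C, H, E, so processing vertices in that order labels each vertex after all of its successors.
D: no outgoing edge → L
B: →D(L), so W
A: →D(L), so W
F: →D(L), so W
J: →D(L), so W
G: →A(W), B(W) — all W, so L
I: →G(L), so W
C: →I(W), A(W), B(W) — all W, so L
H: →G(L), so W
E: →I(W), F(W), A(W) — all W, so L
The L vertices are C, D, E, G; that is 4 in all.

4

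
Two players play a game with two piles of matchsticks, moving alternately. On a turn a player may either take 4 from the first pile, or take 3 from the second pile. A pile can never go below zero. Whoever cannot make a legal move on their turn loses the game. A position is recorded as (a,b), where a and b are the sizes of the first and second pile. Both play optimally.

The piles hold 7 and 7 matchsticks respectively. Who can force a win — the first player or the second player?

The first player wins.

Classify positions by backward induction: terminal positions (no move available) are L. From any other position, the mover wins iff some move reaches an L.
No move ever increases a pile, so every position that can arise here has a ≤ 7 and b ≤ 7; it is enough to label the cells with 0 ≤ a ≤ 7 and 0 ≤ b ≤ 7.
Every move lowers a or b (never raises either), so fill the grid row by row in increasing a, and left to right within a row: each cell's successors are then already labelled.
      b=0  b=1  b=2  b=3  b=4  b=5  b=6  b=7
a=0:    L    L    L    W    W    W    L    L
a=1:    L    L    L    W    W    W    L    L
a=2:    L    L    L    W    W    W    L    L
a=3:    L    L    L    W    W    W    L    L
a=4:    W    W    W    L    L    L    W    W
a=5:    W    W    W    L    L    L    W    W
a=6:    W    W    W    L    L    L    W    W
a=7:    W    W    W    L    L    L    W    W
Cells with no legal move (terminal, hence L): (0,0), (0,1), (0,2), (1,0), (1,1), (1,2), (2,0), (2,1), (2,2), (3,0), (3,1), (3,2).
The remaining L cells, each justified by listing all of its moves:
(0,6): only reaches (0,3)(W), which is W → L
(0,7): only reaches (0,4)(W), which is W → L
(1,6): only reaches (1,3)(W), which is W → L
(1,7): only reaches (1,4)(W), which is W → L
(2,6): only reaches (2,3)(W), which is W → L
(2,7): only reaches (2,4)(W), which is W → L
(3,6): only reaches (3,3)(W), which is W → L
(3,7): only reaches (3,4)(W), which is W → L
(4,3): only reaches (0,3)(W), (4,0)(W), all W → L
(4,4): only reaches (0,4)(W), (4,1)(W), all W → L
(4,5): only reaches (0,5)(W), (4,2)(W), all W → L
(5,3): only reaches (1,3)(W), (5,0)(W), all W → L
(5,4): only reaches (1,4)(W), (5,1)(W), all W → L
(5,5): only reaches (1,5)(W), (5,2)(W), all W → L
(6,3): only reaches (2,3)(W), (6,0)(W), all W → L
(6,4): only reaches (2,4)(W), (6,1)(W), all W → L
(6,5): only reaches (2,5)(W), (6,2)(W), all W → L
(7,3): only reaches (3,3)(W), (7,0)(W), all W → L
(7,4): only reaches (3,4)(W), (7,1)(W), all W → L
(7,5): only reaches (3,5)(W), (7,2)(W), all W → L
Every other cell has at least one move into one of the L cells above, so it is W.
From (7,7) the player to move can move to (3,7), reaching an L position.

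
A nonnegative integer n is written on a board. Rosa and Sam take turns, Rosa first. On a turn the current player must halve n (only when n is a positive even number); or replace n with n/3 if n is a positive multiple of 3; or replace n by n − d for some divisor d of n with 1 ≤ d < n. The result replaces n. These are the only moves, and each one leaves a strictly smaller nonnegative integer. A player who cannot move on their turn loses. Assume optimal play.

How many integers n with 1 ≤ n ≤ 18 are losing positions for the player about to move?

8

Use the standard recursion: the mover loses at a terminal position; elsewhere, the mover wins exactly when some move hands the opponent an L position.
n=0: no move → L
n=1: no move → L
n=2: W (go to 1, an L position)
n=3: W (go to 1, an L position)
n=4: L (options 2(W), 3(W) are all W)
n=5: W (go to 4, an L position)
n=6: W (go to 4, an L position)
n=7: L (sole option 6(W) is W)
n=8: W (go to 4, an L position)
n=9: L (options 3(W), 6(W), 8(W) are all W)
n=10: W (go to 9, an L position)
n=11: L (sole option 10(W) is W)
n=12: W (go to 4, an L position)
n=13: L (sole option 12(W) is W)
n=14: W (go to 7, an L position)
n=15: L (options 5(W), 10(W), 12(W), 14(W) are all W)
n=16: W (go to 15, an L position)
n=17: L (sole option 16(W) is W)
n=18: W (go to 9, an L position)
L entries with 1 ≤ n ≤ 18 (n=0 is outside the asked range and is not counted): n = 1, 4, 7, 9, 11, 13, 15, 17; that makes 8.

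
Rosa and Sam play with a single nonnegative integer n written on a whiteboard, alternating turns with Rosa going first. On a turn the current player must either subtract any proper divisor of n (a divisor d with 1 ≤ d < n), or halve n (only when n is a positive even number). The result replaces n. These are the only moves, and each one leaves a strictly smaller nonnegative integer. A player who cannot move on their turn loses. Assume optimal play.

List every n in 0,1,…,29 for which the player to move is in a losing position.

Compute win/loss labels from the base case upward. A position with no move is L. Any other position is W if it can reach an L in one move, else L.
n=0: no move → L
n=1: no move → L
n=2: →1(L), so W
n=3: →2(W) only, which is W, so L
n=4: →3(L), so W
n=5: →4(W) only, which is W, so L
n=6: →3(L), so W
n=7: →6(W) only, which is W, so L
n=8: →7(L), so W
n=9: →6(W), 8(W) — all W, so L
n=10: →5(L), so W
n=11: →10(W) only, which is W, so L
n=12: →9(L), so W
n=13: →12(W) only, which is W, so L
n=14: →7(L), so W
n=15: →10(W), 12(W), 14(W) — all W, so L
n=16: →15(L), so W
n=17: →16(W) only, which is W, so L
n=18: →9(L), so W
n=19: →18(W) only, which is W, so L
n=20: →15(L), so W
n=21: →14(W), 18(W), 20(W) — all W, so L
n=22: →11(L), so W
n=23: →22(W) only, which is W, so L
n=24: →21(L), so W
n=25: →20(W), 24(W) — all W, so L
n=26: →13(L), so W
n=27: →18(W), 24(W), 26(W) — all W, so L
n=28: →21(L), so W
n=29: →28(W) only, which is W, so L
Reading off the rows marked L gives the requested list; there are 16 such values of n.

0, 1, 3, 5, 7, 9, 11, 13, 15, 17, 19, 21, 23, 25, 27, 29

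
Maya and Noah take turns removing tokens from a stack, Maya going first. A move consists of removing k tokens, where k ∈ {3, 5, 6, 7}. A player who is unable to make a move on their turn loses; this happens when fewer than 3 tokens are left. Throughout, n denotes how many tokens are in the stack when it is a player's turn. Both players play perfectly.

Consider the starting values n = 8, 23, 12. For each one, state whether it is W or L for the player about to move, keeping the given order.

Work bottom-up. With no move the player to move loses. Otherwise the position is W if at least one move leads to an L position for the opponent, and L if every move leads to a W.
n=0: no move → L
n=1: no move → L
n=2: no move → L
n=3: can move to 0, which is L ⇒ W
n=4: can move to 1, which is L ⇒ W
n=5: can move to 2, which is L ⇒ W
n=6: can move to 1, which is L ⇒ W
n=7: can move to 2, which is L ⇒ W
n=8: can move to 2, which is L ⇒ W
n=9: can move to 2, which is L ⇒ W
n=10: moves to 7(W), 5(W), 4(W), 3(W); every one is W ⇒ L
n=11: moves to 8(W), 6(W), 5(W), 4(W); every one is W ⇒ L
n=12: moves to 9(W), 7(W), 6(W), 5(W); every one is W ⇒ L
n=13: can move to 10, which is L ⇒ W
n=14: can move to 11, which is L ⇒ W
n=15: can move to 12, which is L ⇒ W
n=16: can move to 11, which is L ⇒ W
n=17: can move to 12, which is L ⇒ W
n=18: can move to 12, which is L ⇒ W
n=19: can move to 12, which is L ⇒ W
n=20: moves to 17(W), 15(W), 14(W), 13(W); every one is W ⇒ L
n=21: moves to 18(W), 16(W), 15(W), 14(W); every one is W ⇒ L
n=22: moves to 19(W), 17(W), 16(W), 15(W); every one is W ⇒ L
n=23: can move to 20, which is L ⇒ W

8: W, 23: W, 12: L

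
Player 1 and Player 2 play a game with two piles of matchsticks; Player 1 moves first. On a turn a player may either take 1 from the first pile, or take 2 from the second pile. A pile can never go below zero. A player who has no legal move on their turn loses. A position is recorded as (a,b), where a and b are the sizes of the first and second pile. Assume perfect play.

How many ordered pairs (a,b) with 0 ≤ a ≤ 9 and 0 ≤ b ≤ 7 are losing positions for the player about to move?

40

Build the W/L table. Terminal = L. A non-terminal position is W if it has a move to some L; otherwise it is L.
Every move lowers a or b (never raises either), so fill the grid row by row in increasing a, and left to right within a row: each cell's successors are then already labelled.
      b=0  b=1  b=2  b=3  b=4  b=5  b=6  b=7
a=0:    L    L    W    W    L    L    W    W
a=1:    W    W    L    L    W    W    L    L
a=2:    L    L    W    W    L    L    W    W
a=3:    W    W    L    L    W    W    L    L
a=4:    L    L    W    W    L    L    W    W
a=5:    W    W    L    L    W    W    L    L
a=6:    L    L    W    W    L    L    W    W
a=7:    W    W    L    L    W    W    L    L
a=8:    L    L    W    W    L    L    W    W
a=9:    W    W    L    L    W    W    L    L
Cells with no legal move (terminal, hence L): (0,0), (0,1).
The remaining L cells, each justified by listing all of its moves:
(0,4): L (sole option (0,2)(W) is W)
(0,5): L (sole option (0,3)(W) is W)
(1,2): L (options (0,2)(W), (1,0)(W) are all W)
(1,3): L (options (0,3)(W), (1,1)(W) are all W)
(1,6): L (options (0,6)(W), (1,4)(W) are all W)
(1,7): L (options (0,7)(W), (1,5)(W) are all W)
(2,0): L (sole option (1,0)(W) is W)
(2,1): L (sole option (1,1)(W) is W)
(2,4): L (options (1,4)(W), (2,2)(W) are all W)
(2,5): L (options (1,5)(W), (2,3)(W) are all W)
(3,2): L (options (2,2)(W), (3,0)(W) are all W)
(3,3): L (options (2,3)(W), (3,1)(W) are all W)
(3,6): L (options (2,6)(W), (3,4)(W) are all W)
(3,7): L (options (2,7)(W), (3,5)(W) are all W)
(4,0): L (sole option (3,0)(W) is W)
(4,1): L (sole option (3,1)(W) is W)
(4,4): L (options (3,4)(W), (4,2)(W) are all W)
(4,5): L (options (3,5)(W), (4,3)(W) are all W)
(5,2): L (options (4,2)(W), (5,0)(W) are all W)
(5,3): L (options (4,3)(W), (5,1)(W) are all W)
(5,6): L (options (4,6)(W), (5,4)(W) are all W)
(5,7): L (options (4,7)(W), (5,5)(W) are all W)
(6,0): L (sole option (5,0)(W) is W)
(6,1): L (sole option (5,1)(W) is W)
(6,4): L (options (5,4)(W), (6,2)(W) are all W)
(6,5): L (options (5,5)(W), (6,3)(W) are all W)
(7,2): L (options (6,2)(W), (7,0)(W) are all W)
(7,3): L (options (6,3)(W), (7,1)(W) are all W)
(7,6): L (options (6,6)(W), (7,4)(W) are all W)
(7,7): L (options (6,7)(W), (7,5)(W) are all W)
(8,0): L (sole option (7,0)(W) is W)
(8,1): L (sole option (7,1)(W) is W)
(8,4): L (options (7,4)(W), (8,2)(W) are all W)
(8,5): L (options (7,5)(W), (8,3)(W) are all W)
(9,2): L (options (8,2)(W), (9,0)(W) are all W)
(9,3): L (options (8,3)(W), (9,1)(W) are all W)
(9,6): L (options (8,6)(W), (9,4)(W) are all W)
(9,7): L (options (8,7)(W), (9,5)(W) are all W)
Every other cell has at least one move into one of the L cells above, so it is W.
L cells per row: a=0: 4, a=1: 4, a=2: 4, a=3: 4, a=4: 4, a=5: 4, a=6: 4, a=7: 4, a=8: 4, a=9: 4; total 40.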